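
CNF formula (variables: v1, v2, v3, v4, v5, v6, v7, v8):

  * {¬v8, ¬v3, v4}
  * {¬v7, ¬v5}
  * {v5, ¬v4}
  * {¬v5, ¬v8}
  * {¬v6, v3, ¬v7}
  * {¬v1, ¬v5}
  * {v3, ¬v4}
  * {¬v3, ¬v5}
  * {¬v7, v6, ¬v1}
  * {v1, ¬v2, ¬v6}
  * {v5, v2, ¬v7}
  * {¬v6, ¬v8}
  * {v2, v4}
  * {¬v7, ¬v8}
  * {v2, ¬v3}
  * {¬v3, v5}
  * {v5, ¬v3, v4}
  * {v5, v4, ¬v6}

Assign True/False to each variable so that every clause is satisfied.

v1=True  v2=True  v3=False  v4=False  v5=False  v6=False  v7=False  v8=False

v7 occurs only negated in the remaining clauses — set v7 = False.
Pure literal: v8 appears only negated; assign v8 = False.
Branch on v1: take v1 = True.
  then v5 is forced to False.
  then v4 is forced to False.
  then v2 is forced to True.
  then v3 is forced to False.
  then v6 is forced to False.
Check each clause:
  1. {¬v8, ¬v3, v4} — ¬v8 is true.
  2. {¬v7, ¬v5} — ¬v7 is true.
  3. {¬v4, v5} — ¬v4 is true.
  4. {¬v5, ¬v8} — ¬v8 is true.
  5. {v3, ¬v6, ¬v7} — ¬v7 is true.
  6. {¬v5, ¬v1} — ¬v5 is true.
  7. {¬v4, v3} — ¬v4 is true.
  8. {¬v5, ¬v3} — ¬v5 is true.
  9. {¬v7, ¬v1, v6} — ¬v7 is true.
  10. {¬v2, ¬v6, v1} — v1 is true.
  11. {v5, ¬v7, v2} — ¬v7 is true.
  12. {¬v6, ¬v8} — ¬v8 is true.
  13. {v2, v4} — v2 is true.
  14. {¬v7, ¬v8} — ¬v8 is true.
  15. {v2, ¬v3} — v2 is true.
  16. {v5, ¬v3} — ¬v3 is true.
  17. {v4, ¬v3, v5} — ¬v3 is true.
  18. {v5, ¬v6, v4} — ¬v6 is true.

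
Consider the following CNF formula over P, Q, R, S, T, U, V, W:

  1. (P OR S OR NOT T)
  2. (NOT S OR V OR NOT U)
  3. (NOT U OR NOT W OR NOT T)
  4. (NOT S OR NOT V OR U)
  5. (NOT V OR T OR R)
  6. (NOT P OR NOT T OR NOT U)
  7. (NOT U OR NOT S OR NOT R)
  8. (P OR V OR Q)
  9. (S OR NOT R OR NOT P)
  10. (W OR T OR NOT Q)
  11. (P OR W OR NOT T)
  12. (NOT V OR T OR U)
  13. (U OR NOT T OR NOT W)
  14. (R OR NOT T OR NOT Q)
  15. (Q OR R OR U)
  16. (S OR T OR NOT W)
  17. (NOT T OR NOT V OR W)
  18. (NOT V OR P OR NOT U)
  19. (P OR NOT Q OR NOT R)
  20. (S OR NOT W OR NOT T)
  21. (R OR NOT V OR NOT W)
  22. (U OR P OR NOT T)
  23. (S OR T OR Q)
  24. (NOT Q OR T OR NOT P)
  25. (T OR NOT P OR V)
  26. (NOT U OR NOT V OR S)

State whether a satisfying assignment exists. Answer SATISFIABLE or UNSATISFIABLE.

SATISFIABLE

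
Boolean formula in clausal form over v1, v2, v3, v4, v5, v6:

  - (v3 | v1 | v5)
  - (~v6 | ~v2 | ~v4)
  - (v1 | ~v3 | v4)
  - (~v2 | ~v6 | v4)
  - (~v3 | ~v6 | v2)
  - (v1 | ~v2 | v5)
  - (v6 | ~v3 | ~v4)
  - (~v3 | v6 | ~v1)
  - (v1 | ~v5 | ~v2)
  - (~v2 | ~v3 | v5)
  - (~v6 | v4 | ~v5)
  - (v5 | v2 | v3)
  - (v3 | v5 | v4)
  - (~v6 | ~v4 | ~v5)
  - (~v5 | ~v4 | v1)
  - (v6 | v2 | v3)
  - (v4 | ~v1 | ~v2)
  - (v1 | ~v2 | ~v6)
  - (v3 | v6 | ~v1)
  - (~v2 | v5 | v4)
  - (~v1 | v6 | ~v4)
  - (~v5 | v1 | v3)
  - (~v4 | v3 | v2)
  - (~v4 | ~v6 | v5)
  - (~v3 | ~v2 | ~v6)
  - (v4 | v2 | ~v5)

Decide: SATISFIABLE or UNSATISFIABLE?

UNSATISFIABLE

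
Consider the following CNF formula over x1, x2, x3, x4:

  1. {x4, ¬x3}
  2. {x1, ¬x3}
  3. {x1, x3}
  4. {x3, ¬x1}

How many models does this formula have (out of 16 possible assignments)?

2

Satisfying assignments:
  x1=T x2=F x3=T x4=T
  x1=T x2=T x3=T x4=T
That's 2 in total.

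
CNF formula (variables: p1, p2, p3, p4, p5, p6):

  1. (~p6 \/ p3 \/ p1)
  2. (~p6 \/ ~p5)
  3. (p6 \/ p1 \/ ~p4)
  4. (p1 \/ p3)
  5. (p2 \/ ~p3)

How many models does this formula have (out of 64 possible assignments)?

22

Case analysis on p1 and p3:
  p1=1, p3=1: p4 free; 3 ways for (p2,p5,p6) × 2^1 = 6.
  p1=1, p3=0: p2, p4 free; 3 ways for (p5,p6) × 2^2 = 12.
  p1=0, p3=1: remaining (p2,p4,p5,p6) ∈ {(1,0,0,0); (1,0,0,1); (1,0,1,0); (1,1,0,1)} — 4.
  p1=0, p3=0: a clause becomes empty — 0.
Total: 6 + 12 + 4 + 0 = 22.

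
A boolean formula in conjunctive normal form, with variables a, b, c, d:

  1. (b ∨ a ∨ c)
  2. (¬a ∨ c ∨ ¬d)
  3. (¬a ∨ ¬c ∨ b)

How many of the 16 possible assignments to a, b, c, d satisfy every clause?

10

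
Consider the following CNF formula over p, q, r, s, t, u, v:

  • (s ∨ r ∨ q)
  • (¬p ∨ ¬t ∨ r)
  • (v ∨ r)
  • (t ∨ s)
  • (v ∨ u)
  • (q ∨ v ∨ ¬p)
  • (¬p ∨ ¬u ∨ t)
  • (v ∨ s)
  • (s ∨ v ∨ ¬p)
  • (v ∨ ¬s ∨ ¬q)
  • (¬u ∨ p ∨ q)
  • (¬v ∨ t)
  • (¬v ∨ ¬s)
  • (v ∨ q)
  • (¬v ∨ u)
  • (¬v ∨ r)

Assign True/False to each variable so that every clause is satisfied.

Pure literal: r appears only positively; assign r = True.
Try p = True.
Branch on q: take q = True.
Set s = False and propagate.
  then t is forced to True.
  then v is forced to True.
  then u is forced to True.
Check each clause:
  1. (q ∨ s ∨ r) — q is true.
  2. (¬t ∨ r ∨ ¬p) — r is true.
  3. (r ∨ v) — r is true.
  4. (t ∨ s) — t is true.
  5. (u ∨ v) — u is true.
  6. (v ∨ q ∨ ¬p) — q is true.
  7. (¬u ∨ ¬p ∨ t) — t is true.
  8. (v ∨ s) — v is true.
  9. (s ∨ ¬p ∨ v) — v is true.
  10. (¬s ∨ v ∨ ¬q) — ¬s is true.
  11. (q ∨ p ∨ ¬u) — p is true.
  12. (t ∨ ¬v) — t is true.
  13. (¬s ∨ ¬v) — ¬s is true.
  14. (q ∨ v) — q is true.
  15. (¬v ∨ u) — u is true.
  16. (¬v ∨ r) — r is true.

p=T, q=T, r=T, s=F, t=T, u=T, v=T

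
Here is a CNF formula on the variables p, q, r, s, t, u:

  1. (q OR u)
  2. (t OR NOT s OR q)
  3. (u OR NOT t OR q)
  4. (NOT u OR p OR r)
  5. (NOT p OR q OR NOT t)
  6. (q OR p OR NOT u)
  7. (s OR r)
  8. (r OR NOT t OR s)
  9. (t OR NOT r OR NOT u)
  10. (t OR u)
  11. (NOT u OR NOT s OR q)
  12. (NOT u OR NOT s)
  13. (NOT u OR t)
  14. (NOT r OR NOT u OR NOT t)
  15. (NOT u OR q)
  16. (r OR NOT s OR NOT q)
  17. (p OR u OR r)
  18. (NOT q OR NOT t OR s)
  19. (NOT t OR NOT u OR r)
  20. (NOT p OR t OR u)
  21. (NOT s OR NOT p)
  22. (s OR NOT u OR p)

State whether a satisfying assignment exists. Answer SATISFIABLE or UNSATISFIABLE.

Try p = False.
Try q = True.
For the remaining variables, r = True, s = True, t = True, u = False works.
Every clause has at least one true literal under this assignment.
So p=False, q=True, r=True, s=True, t=True, u=False is a satisfying assignment.

SATISFIABLE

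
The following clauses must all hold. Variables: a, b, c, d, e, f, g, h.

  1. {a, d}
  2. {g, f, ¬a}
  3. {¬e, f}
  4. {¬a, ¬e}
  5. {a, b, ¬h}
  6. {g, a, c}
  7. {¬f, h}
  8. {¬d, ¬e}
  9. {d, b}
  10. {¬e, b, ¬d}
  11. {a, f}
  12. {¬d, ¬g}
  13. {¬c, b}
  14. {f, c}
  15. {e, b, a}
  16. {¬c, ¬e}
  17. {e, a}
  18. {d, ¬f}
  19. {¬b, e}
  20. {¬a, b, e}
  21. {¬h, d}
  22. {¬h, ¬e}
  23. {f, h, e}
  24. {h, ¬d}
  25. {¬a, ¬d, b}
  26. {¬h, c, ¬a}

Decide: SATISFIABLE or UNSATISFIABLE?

UNSATISFIABLE

a = True:
  propagation gives e=False, b=False; an empty clause results — contradiction.
a = False:
  propagation gives d=True, e=False; an empty clause results — contradiction.
Every branch closes, so no satisfying assignment exists.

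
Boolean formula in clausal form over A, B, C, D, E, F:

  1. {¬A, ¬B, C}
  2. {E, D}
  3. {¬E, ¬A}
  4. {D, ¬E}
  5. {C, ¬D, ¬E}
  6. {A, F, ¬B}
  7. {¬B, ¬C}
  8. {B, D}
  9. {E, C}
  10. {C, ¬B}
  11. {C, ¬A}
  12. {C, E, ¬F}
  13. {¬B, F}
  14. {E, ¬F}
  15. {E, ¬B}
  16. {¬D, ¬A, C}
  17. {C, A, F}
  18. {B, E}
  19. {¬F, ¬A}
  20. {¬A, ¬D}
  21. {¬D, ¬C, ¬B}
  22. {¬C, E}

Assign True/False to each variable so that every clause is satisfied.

Try A = False.
Branch on B: take B = False.
  then D is forced to True.
  then E is forced to True.
  then C is forced to True.
F is now unconstrained; take F = False.
Every clause has at least one true literal under this assignment.

A = F, B = F, C = T, D = T, E = T, F = F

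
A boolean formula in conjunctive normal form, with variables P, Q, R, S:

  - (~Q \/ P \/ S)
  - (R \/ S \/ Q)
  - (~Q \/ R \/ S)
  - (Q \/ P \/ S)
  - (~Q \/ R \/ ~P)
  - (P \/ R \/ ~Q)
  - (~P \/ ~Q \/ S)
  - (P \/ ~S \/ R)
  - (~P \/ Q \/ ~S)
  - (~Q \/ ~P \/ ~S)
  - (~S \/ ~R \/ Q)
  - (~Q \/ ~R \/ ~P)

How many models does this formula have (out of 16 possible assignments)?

2

The models are:
  P=0 Q=1 R=1 S=1
  P=1 Q=0 R=1 S=0
Count: 2.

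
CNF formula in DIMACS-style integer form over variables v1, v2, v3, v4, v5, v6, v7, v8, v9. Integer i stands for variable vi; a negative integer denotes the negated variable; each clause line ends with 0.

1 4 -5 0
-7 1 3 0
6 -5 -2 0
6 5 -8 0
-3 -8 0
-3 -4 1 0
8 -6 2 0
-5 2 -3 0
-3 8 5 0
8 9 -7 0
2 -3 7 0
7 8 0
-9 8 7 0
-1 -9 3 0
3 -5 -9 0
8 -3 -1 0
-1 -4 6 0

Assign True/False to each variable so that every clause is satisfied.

v1=T, v2=T, v3=F, v4=T, v5=T, v6=T, v7=F, v8=T, v9=F

Check each clause:
  1. (v1 \/ v4 \/ ~v5) — v1 is true.
  2. (v3 \/ ~v7 \/ v1) — v1 is true.
  3. (~v2 \/ v6 \/ ~v5) — v6 is true.
  4. (v6 \/ ~v8 \/ v5) — v5 is true.
  5. (~v3 \/ ~v8) — ~v3 is true.
  6. (v1 \/ ~v4 \/ ~v3) — v1 is true.
  7. (v2 \/ v8 \/ ~v6) — v8 is true.
  8. (v2 \/ ~v3 \/ ~v5) — v2 is true.
  9. (v5 \/ ~v3 \/ v8) — v8 is true.
  10. (~v7 \/ v9 \/ v8) — v8 is true.
  11. (v2 \/ ~v3 \/ v7) — v2 is true.
  12. (v8 \/ v7) — v8 is true.
  13. (v7 \/ v8 \/ ~v9) — v8 is true.
  14. (v3 \/ ~v1 \/ ~v9) — ~v9 is true.
  15. (~v9 \/ v3 \/ ~v5) — ~v9 is true.
  16. (v8 \/ ~v3 \/ ~v1) — v8 is true.
  17. (v6 \/ ~v4 \/ ~v1) — v6 is true.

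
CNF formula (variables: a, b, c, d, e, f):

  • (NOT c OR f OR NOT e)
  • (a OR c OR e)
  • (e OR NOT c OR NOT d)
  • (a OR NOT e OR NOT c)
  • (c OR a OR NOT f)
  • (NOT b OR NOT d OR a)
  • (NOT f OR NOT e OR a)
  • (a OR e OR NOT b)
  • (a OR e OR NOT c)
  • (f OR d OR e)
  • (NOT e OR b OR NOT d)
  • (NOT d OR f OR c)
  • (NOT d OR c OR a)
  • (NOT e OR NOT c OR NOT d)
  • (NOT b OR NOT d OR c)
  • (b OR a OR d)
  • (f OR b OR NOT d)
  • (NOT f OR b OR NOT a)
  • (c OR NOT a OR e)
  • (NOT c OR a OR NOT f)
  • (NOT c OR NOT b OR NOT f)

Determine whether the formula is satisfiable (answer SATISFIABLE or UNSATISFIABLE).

Branch on a: take a = True.
The remaining clauses are satisfied by b = True, c = False, d = False, e = True, f = False.
Every clause has at least one true literal under this assignment.
So a = 1, b = 1, c = 0, d = 0, e = 1, f = 0 is a satisfying assignment.

SATISFIABLE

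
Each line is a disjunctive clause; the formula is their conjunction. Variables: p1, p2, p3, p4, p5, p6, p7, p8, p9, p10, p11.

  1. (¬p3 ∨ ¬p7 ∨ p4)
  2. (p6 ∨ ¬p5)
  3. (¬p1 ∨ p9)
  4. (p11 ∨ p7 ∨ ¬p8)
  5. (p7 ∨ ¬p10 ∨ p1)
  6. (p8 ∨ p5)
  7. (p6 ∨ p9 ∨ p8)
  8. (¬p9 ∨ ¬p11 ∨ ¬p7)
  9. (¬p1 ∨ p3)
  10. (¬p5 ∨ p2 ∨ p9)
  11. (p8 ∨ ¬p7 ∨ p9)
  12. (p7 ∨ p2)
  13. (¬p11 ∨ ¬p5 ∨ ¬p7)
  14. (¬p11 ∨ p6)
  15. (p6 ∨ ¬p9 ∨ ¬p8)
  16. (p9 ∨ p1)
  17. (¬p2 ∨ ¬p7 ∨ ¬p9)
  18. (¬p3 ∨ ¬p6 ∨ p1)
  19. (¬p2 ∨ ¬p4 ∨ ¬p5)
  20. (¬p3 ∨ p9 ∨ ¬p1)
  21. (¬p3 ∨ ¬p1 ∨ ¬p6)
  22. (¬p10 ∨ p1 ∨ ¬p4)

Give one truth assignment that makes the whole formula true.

p10 occurs only negated in the remaining clauses — set p10 = False.
Branch on p1: take p1 = False.
  then p9 is forced to True.
Set p2 = False and propagate.
  then p7 is forced to True.
  then p11 is forced to False.
The remaining clauses are satisfied by p3 = False, p4 = True, p5 = True, p6 = True, p8 = True.
Every clause has at least one true literal under this assignment.

p1=False, p2=False, p3=False, p4=True, p5=True, p6=True, p7=True, p8=True, p9=True, p10=False, p11=False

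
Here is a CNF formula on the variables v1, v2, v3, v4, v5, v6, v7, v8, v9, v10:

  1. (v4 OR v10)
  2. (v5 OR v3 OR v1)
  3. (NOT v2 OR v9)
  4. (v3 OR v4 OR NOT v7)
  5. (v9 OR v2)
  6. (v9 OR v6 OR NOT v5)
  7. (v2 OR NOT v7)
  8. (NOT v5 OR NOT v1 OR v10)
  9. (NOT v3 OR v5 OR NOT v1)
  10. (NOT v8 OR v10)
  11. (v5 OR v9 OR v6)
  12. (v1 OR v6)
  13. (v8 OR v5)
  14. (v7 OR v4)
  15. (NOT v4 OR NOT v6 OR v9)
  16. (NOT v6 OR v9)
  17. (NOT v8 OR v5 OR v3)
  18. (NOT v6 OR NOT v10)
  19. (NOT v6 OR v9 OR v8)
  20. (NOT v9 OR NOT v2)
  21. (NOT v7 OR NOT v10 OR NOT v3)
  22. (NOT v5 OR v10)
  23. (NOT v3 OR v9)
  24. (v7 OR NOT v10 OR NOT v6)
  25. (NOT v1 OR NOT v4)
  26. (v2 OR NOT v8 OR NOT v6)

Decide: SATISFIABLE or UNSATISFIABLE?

v6 = True:
  propagation gives v9=True, v10=False, v4=True, v8=False; an empty clause results — contradiction.
v6 = False:
  propagation gives v1=True, v4=False, v10=True, v7=True; an empty clause results — contradiction.
Every branch closes, so no satisfying assignment exists.

UNSATISFIABLE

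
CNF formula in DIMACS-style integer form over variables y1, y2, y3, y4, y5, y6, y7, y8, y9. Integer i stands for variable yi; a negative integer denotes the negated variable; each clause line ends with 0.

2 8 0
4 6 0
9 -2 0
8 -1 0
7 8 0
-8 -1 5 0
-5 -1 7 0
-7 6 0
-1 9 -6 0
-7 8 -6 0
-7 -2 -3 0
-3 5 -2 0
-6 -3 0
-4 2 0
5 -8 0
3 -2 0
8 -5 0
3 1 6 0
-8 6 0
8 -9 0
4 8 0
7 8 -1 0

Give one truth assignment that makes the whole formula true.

Try y1 = False.
Branch on y2: take y2 = False.
  then y8 is forced to True.
  then y4 is forced to False.
  then y6 is forced to True.
  then y3 is forced to False.
  then y5 is forced to True.
y7, y9 are now unconstrained; take y7 = True, y9 = True.
Every clause has at least one true literal under this assignment.

y1 = 0  y2 = 0  y3 = 0  y4 = 0  y5 = 1  y6 = 1  y7 = 1  y8 = 1  y9 = 1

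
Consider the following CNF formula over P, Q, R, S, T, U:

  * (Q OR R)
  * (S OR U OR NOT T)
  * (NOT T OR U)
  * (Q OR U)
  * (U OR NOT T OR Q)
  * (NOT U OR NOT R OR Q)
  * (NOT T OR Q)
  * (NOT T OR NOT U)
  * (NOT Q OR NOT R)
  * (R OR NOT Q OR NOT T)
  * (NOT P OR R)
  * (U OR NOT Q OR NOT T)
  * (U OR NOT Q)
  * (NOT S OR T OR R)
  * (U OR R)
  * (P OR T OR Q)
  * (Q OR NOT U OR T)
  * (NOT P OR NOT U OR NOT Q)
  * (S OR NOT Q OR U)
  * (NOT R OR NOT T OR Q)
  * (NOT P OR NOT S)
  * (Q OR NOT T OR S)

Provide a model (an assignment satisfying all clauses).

P=F, Q=T, R=F, S=F, T=F, U=T

Check each clause:
  1. (R OR Q) — Q is true.
  2. (NOT T OR S OR U) — NOT T is true.
  3. (NOT T OR U) — NOT T is true.
  4. (Q OR U) — Q is true.
  5. (NOT T OR Q OR U) — Q is true.
  6. (NOT U OR NOT R OR Q) — Q is true.
  7. (Q OR NOT T) — Q is true.
  8. (NOT U OR NOT T) — NOT T is true.
  9. (NOT R OR NOT Q) — NOT R is true.
  10. (NOT T OR R OR NOT Q) — NOT T is true.
  11. (NOT P OR R) — NOT P is true.
  12. (U OR NOT T OR NOT Q) — NOT T is true.
  13. (U OR NOT Q) — U is true.
  14. (T OR R OR NOT S) — NOT S is true.
  15. (R OR U) — U is true.
  16. (Q OR T OR P) — Q is true.
  17. (Q OR NOT U OR T) — Q is true.
  18. (NOT U OR NOT P OR NOT Q) — NOT P is true.
  19. (U OR NOT Q OR S) — U is true.
  20. (NOT T OR Q OR NOT R) — Q is true.
  21. (NOT P OR NOT S) — NOT S is true.
  22. (S OR Q OR NOT T) — Q is true.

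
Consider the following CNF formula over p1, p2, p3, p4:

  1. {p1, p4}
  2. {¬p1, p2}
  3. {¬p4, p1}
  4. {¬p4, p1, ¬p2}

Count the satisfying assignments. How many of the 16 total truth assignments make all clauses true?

4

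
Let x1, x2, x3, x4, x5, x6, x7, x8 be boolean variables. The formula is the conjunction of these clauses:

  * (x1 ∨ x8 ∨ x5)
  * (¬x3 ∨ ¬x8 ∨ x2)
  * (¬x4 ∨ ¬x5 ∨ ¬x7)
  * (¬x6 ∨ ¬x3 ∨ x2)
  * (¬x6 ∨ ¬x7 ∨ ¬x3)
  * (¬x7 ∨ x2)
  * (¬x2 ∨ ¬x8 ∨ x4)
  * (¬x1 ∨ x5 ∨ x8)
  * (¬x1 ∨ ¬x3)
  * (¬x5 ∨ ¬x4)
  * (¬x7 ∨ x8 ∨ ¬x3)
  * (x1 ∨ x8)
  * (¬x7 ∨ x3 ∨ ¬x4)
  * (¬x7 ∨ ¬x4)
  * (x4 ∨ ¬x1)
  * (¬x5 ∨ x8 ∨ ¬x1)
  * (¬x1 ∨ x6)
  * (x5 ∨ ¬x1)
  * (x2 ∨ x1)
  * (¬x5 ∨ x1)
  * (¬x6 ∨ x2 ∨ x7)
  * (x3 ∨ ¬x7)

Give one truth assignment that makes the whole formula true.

Branch on x1: take x1 = False.
  then x8 is forced to True.
  then x2 is forced to True.
  then x4 is forced to True.
  then x5 is forced to False.
  then x7 is forced to False.
x3, x6 are now unconstrained; take x3 = True, x6 = False.
Every clause has at least one true literal under this assignment.

x1=F, x2=T, x3=T, x4=T, x5=F, x6=F, x7=F, x8=T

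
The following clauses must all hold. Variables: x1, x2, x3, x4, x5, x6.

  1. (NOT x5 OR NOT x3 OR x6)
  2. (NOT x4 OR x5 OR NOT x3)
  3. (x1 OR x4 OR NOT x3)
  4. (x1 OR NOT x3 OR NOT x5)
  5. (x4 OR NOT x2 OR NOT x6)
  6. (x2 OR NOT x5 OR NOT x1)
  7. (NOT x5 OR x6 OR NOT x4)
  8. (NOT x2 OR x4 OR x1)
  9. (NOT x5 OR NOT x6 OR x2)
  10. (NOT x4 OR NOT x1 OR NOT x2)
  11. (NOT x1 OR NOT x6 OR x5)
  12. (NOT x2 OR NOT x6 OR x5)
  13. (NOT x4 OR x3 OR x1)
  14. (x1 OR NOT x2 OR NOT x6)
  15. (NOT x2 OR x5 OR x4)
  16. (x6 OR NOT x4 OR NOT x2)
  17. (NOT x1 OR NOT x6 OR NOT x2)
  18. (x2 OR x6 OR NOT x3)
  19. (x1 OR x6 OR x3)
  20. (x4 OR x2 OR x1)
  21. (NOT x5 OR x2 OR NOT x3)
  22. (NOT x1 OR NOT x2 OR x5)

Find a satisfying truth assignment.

Branch on x1: take x1 = True.
Try x2 = False.
  then x5 is forced to False.
  then x6 is forced to False.
  then x3 is forced to False.
x4 is now unconstrained; take x4 = False.
Every clause has at least one true literal under this assignment.

x1 = True, x2 = False, x3 = False, x4 = False, x5 = False, x6 = False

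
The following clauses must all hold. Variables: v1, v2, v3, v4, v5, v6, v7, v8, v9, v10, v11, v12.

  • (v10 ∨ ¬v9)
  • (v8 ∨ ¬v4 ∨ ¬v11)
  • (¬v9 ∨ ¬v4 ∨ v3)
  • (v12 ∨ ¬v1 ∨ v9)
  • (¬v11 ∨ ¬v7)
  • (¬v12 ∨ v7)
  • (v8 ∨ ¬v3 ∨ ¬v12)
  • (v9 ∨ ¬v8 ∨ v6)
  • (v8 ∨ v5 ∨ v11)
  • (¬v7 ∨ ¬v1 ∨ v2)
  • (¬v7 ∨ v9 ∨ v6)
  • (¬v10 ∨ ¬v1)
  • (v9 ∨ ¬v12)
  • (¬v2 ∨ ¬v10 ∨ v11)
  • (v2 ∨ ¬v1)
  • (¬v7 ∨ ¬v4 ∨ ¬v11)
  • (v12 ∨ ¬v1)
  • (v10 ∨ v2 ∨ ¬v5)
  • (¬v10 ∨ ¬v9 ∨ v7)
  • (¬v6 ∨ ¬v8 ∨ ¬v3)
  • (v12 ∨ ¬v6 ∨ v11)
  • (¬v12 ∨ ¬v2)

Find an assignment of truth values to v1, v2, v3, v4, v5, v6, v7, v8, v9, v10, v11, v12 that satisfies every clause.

v1=0, v2=0, v3=0, v4=0, v5=1, v6=0, v7=1, v8=1, v9=1, v10=1, v11=0, v12=0

Pure literal: v1 appears only negated; assign v1 = False.
Pure literal: v4 appears only negated; assign v4 = False.
Set v2 = False and propagate.
For the remaining variables, v3 = False, v5 = True, v6 = False, v7 = True, v8 = True, v9 = True, v10 = True, v11 = False, v12 = False works.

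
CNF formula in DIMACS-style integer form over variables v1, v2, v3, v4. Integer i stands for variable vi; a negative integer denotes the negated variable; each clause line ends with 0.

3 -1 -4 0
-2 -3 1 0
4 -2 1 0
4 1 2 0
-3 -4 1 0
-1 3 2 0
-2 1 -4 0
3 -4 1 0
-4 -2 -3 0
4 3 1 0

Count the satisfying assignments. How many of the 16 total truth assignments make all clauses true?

4

Satisfying assignments:
  v1=1 v2=0 v3=1 v4=0
  v1=1 v2=0 v3=1 v4=1
  v1=1 v2=1 v3=0 v4=0
  v1=1 v2=1 v3=1 v4=0
Count: 4.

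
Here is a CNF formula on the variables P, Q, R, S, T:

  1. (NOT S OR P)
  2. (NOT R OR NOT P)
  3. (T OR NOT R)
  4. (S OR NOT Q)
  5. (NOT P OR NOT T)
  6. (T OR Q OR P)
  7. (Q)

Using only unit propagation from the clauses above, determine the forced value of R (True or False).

False

(Q) stands alone — Q = True.
From (S OR NOT Q) and Q = True: S = True.
(P OR NOT S) with S = True leaves only P, so P = True.
In (NOT R OR NOT P), NOT P is now false; NOT R must hold, so R = False.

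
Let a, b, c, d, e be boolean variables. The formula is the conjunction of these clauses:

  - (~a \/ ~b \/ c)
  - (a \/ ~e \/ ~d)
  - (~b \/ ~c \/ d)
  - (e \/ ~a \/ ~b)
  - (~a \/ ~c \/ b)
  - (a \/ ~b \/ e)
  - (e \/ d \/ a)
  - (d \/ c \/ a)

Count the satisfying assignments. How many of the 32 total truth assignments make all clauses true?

8

Satisfying assignments:
  a=F b=F c=F d=T e=F
  a=F b=F c=T d=F e=T
  a=F b=F c=T d=T e=F
  a=T b=F c=F d=F e=F
  a=T b=F c=F d=F e=T
  a=T b=F c=F d=T e=F
  a=T b=F c=F d=T e=T
  a=T b=T c=T d=T e=T
That's 8 in total.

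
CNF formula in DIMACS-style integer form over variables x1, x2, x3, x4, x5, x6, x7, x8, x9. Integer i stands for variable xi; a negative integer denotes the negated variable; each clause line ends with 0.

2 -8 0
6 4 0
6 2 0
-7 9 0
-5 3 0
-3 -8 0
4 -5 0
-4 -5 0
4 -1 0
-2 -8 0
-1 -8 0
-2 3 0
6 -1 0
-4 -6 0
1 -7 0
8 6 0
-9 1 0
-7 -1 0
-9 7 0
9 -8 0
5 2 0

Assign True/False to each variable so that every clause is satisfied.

x1=False, x2=True, x3=True, x4=False, x5=False, x6=True, x7=False, x8=False, x9=False

Try x1 = False.
  then x7 is forced to False.
  then x9 is forced to False.
  then x8 is forced to False.
  then x6 is forced to True.
  then x4 is forced to False.
  then x5 is forced to False.
  then x2 is forced to True.
  then x3 is forced to True.
Every clause has at least one true literal under this assignment.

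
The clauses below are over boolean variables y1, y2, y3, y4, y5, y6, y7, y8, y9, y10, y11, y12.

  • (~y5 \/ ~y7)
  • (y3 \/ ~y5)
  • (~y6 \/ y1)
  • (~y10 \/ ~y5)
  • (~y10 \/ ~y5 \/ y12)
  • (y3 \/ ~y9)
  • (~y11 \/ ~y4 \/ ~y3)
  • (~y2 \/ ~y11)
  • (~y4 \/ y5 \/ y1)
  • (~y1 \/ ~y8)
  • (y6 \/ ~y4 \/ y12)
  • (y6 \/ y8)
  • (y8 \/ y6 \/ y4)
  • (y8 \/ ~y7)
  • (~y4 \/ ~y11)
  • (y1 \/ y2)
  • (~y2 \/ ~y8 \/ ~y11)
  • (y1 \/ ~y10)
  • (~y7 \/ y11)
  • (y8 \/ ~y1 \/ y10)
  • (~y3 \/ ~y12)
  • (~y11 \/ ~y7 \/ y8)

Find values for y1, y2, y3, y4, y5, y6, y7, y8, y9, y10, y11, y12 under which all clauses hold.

y1=T, y2=F, y3=T, y4=F, y5=F, y6=T, y7=F, y8=F, y9=F, y10=T, y11=F, y12=F

Check each clause:
  1. (~y5 \/ ~y7) — ~y7 is true.
  2. (~y5 \/ y3) — y3 is true.
  3. (~y6 \/ y1) — y1 is true.
  4. (~y5 \/ ~y10) — ~y5 is true.
  5. (~y10 \/ y12 \/ ~y5) — ~y5 is true.
  6. (y3 \/ ~y9) — y3 is true.
  7. (~y11 \/ ~y4 \/ ~y3) — ~y11 is true.
  8. (~y11 \/ ~y2) — ~y11 is true.
  9. (~y4 \/ y1 \/ y5) — y1 is true.
  10. (~y1 \/ ~y8) — ~y8 is true.
  11. (y12 \/ ~y4 \/ y6) — ~y4 is true.
  12. (y8 \/ y6) — y6 is true.
  13. (y8 \/ y4 \/ y6) — y6 is true.
  14. (~y7 \/ y8) — ~y7 is true.
  15. (~y11 \/ ~y4) — ~y4 is true.
  16. (y2 \/ y1) — y1 is true.
  17. (~y8 \/ ~y2 \/ ~y11) — ~y8 is true.
  18. (y1 \/ ~y10) — y1 is true.
  19. (~y7 \/ y11) — ~y7 is true.
  20. (~y1 \/ y10 \/ y8) — y10 is true.
  21. (~y12 \/ ~y3) — ~y12 is true.
  22. (y8 \/ ~y11 \/ ~y7) — ~y7 is true.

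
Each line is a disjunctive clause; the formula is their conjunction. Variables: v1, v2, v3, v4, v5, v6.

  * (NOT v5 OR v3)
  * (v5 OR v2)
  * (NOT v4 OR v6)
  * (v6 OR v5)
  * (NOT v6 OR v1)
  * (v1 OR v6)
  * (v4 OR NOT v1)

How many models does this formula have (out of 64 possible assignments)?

4

Satisfying assignments:
  v1=1 v2=0 v3=1 v4=1 v5=1 v6=1
  v1=1 v2=1 v3=0 v4=1 v5=0 v6=1
  v1=1 v2=1 v3=1 v4=1 v5=0 v6=1
  v1=1 v2=1 v3=1 v4=1 v5=1 v6=1
That's 4 in total.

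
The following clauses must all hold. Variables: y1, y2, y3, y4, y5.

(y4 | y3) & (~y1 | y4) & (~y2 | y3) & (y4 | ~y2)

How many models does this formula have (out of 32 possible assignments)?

14

Case analysis on y4 and y2:
  y4=T, y2=T: remaining (y1,y3,y5) ∈ {(F,T,F); (F,T,T); (T,T,F); (T,T,T)} — 4.
  y4=T, y2=F: y1, y3, y5 free → 2^3 = 8.
  y4=F, y2=T: a clause becomes empty — 0.
  y4=F, y2=F: remaining (y1,y3,y5) ∈ {(F,T,F); (F,T,T)} — 2.
Total: 4 + 8 + 0 + 2 = 14.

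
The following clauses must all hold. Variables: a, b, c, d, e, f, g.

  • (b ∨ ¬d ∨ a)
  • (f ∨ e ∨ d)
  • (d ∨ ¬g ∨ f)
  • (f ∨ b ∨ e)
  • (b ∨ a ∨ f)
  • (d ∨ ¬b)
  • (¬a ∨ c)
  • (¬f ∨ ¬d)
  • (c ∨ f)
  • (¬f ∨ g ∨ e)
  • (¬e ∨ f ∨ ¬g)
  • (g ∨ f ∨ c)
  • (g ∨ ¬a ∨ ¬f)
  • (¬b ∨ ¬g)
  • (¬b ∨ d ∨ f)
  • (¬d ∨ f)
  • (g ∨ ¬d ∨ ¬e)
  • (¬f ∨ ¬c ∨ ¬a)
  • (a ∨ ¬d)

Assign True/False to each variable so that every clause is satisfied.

Try a = False.
  then d is forced to False.
  then b is forced to False.
  then f is forced to True.
For the remaining variables, c = False, e = True, g = False works.
Every clause has at least one true literal under this assignment.
Check each clause:
  1. (b ∨ a ∨ ¬d) — ¬d is true.
  2. (d ∨ f ∨ e) — e is true.
  3. (d ∨ ¬g ∨ f) — ¬g is true.
  4. (e ∨ b ∨ f) — e is true.
  5. (f ∨ b ∨ a) — f is true.
  6. (¬b ∨ d) — ¬b is true.
  7. (c ∨ ¬a) — ¬a is true.
  8. (¬f ∨ ¬d) — ¬d is true.
  9. (c ∨ f) — f is true.
  10. (¬f ∨ g ∨ e) — e is true.
  11. (¬e ∨ ¬g ∨ f) — ¬g is true.
  12. (f ∨ c ∨ g) — f is true.
  13. (¬a ∨ ¬f ∨ g) — ¬a is true.
  14. (¬b ∨ ¬g) — ¬g is true.
  15. (¬b ∨ d ∨ f) — f is true.
  16. (¬d ∨ f) — ¬d is true.
  17. (¬e ∨ g ∨ ¬d) — ¬d is true.
  18. (¬f ∨ ¬a ∨ ¬c) — ¬c is true.
  19. (¬d ∨ a) — ¬d is true.

a=F, b=F, c=F, d=F, e=T, f=T, g=F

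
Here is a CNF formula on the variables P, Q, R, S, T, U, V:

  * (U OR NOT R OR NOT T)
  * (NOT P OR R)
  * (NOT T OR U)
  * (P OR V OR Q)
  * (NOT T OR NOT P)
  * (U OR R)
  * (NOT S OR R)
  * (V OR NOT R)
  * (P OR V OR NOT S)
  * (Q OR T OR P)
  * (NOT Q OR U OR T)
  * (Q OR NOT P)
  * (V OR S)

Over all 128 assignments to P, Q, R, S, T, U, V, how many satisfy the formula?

11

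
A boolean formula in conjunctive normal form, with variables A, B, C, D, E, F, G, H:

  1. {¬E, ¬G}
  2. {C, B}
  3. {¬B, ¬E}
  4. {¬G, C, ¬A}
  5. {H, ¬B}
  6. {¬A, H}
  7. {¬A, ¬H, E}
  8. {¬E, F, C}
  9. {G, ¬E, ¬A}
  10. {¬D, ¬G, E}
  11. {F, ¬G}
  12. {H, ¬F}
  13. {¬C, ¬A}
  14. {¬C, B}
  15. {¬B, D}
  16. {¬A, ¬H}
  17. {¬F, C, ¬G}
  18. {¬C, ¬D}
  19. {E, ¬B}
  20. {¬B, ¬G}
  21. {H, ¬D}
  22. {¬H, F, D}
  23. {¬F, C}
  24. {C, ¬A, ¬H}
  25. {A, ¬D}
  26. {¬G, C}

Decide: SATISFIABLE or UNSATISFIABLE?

UNSATISFIABLE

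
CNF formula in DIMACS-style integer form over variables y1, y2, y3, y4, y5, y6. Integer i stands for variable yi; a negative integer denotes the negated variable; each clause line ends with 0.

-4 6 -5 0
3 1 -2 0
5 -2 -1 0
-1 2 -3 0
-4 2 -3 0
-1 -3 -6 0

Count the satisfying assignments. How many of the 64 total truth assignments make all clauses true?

Case analysis on y1 and y2:
  y1=1, y2=1: remaining (y3,y4,y5,y6) ∈ {(0,0,1,0); (0,0,1,1); (0,1,1,1); (1,0,1,0)} — 4.
  y1=1, y2=0: 7 of the 16 assignments to (y3,y4,y5,y6) work.
  y1=0, y2=1: 7 of the 16 assignments to (y3,y4,y5,y6) work.
  y1=0, y2=0: 11 of the 16 assignments to (y3,y4,y5,y6) work.
Total: 4 + 7 + 7 + 11 = 29.

29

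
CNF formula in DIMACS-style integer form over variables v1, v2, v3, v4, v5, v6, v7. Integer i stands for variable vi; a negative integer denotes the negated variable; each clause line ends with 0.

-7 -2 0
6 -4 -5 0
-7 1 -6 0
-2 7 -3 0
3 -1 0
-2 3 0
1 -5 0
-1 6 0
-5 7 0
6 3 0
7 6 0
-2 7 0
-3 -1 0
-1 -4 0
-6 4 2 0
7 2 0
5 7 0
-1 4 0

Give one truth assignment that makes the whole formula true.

v1=False, v2=False, v3=True, v4=False, v5=False, v6=False, v7=True

Check each clause:
  1. (~v2 \/ ~v7) — ~v2 is true.
  2. (~v4 \/ v6 \/ ~v5) — ~v5 is true.
  3. (~v6 \/ ~v7 \/ v1) — ~v6 is true.
  4. (~v2 \/ ~v3 \/ v7) — ~v2 is true.
  5. (v3 \/ ~v1) — v3 is true.
  6. (~v2 \/ v3) — v3 is true.
  7. (v1 \/ ~v5) — ~v5 is true.
  8. (~v1 \/ v6) — ~v1 is true.
  9. (~v5 \/ v7) — ~v5 is true.
  10. (v3 \/ v6) — v3 is true.
  11. (v6 \/ v7) — v7 is true.
  12. (v7 \/ ~v2) — ~v2 is true.
  13. (~v1 \/ ~v3) — ~v1 is true.
  14. (~v1 \/ ~v4) — ~v4 is true.
  15. (v2 \/ v4 \/ ~v6) — ~v6 is true.
  16. (v2 \/ v7) — v7 is true.
  17. (v5 \/ v7) — v7 is true.
  18. (~v1 \/ v4) — ~v1 is true.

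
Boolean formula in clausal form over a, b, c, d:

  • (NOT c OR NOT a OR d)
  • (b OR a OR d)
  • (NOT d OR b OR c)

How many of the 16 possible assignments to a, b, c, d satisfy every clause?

10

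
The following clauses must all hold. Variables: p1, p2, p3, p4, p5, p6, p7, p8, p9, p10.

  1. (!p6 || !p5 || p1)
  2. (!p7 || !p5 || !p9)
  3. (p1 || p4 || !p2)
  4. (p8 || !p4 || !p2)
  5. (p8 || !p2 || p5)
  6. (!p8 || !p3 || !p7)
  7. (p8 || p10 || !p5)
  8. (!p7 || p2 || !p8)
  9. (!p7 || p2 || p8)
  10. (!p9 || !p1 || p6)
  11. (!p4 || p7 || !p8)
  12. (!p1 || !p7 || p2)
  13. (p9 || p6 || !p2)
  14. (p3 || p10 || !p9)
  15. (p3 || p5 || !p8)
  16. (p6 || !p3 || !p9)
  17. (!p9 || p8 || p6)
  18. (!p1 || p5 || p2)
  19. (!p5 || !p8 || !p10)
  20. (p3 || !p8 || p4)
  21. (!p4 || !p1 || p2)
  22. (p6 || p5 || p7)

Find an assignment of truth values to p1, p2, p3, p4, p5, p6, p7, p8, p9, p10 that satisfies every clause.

p1=T  p2=T  p3=T  p4=F  p5=T  p6=T  p7=F  p8=T  p9=F  p10=F

Branch on p1: take p1 = True.
For the remaining variables, p2 = True, p3 = True, p4 = False, p5 = True, p6 = True, p7 = False, p8 = True, p9 = False, p10 = False works.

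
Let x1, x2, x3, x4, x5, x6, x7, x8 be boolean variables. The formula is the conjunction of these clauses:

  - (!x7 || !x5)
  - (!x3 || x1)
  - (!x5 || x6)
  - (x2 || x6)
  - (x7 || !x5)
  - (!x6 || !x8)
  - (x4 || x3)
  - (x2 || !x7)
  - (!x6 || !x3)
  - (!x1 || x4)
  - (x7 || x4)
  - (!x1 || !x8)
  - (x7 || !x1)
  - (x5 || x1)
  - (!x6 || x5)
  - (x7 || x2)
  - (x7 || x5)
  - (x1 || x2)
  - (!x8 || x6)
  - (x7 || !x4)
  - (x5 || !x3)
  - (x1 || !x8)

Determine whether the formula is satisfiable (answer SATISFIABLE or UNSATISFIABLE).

x2 occurs only positively in the remaining clauses — set x2 = True.
Pure literal: x8 appears only negated; assign x8 = False.
Branch on x1: take x1 = True.
  then x4 is forced to True.
  then x7 is forced to True.
  then x5 is forced to False.
  then x6 is forced to False.
  then x3 is forced to False.
So x1 = T, x2 = T, x3 = F, x4 = T, x5 = F, x6 = F, x7 = T, x8 = F is a satisfying assignment.

SATISFIABLE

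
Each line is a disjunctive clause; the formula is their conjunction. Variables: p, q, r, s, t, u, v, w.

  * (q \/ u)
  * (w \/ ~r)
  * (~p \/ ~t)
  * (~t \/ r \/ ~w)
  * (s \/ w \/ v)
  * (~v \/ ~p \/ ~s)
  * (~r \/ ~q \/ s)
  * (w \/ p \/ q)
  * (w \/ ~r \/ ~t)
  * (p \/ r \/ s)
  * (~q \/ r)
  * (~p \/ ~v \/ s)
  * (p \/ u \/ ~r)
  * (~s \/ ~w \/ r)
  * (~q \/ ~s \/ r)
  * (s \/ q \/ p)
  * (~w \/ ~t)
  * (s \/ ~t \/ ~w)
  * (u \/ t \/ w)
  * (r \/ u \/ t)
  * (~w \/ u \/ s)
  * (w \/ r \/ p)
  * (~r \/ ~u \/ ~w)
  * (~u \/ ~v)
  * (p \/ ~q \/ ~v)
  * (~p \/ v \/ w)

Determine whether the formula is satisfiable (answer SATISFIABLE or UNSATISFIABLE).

Branch on p: take p = True.
  then t is forced to False.
Branch on q: take q = True.
  then r is forced to True.
  then w is forced to True.
  then s is forced to True.
  then v is forced to False.
  then u is forced to False.
So p = T, q = T, r = T, s = T, t = F, u = F, v = F, w = T is a satisfying assignment.

SATISFIABLE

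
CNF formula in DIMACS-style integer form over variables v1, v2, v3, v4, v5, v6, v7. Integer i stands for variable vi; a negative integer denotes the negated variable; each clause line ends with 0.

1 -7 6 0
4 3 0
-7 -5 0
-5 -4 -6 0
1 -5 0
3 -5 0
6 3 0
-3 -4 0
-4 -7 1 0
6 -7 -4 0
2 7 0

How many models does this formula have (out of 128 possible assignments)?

Case analysis on v4 and v7:
  v4=T, v7=T: remaining (v1,v2,v3,v5,v6) ∈ {(T,F,F,F,T); (T,T,F,F,T)} — 2.
  v4=T, v7=F: remaining (v1,v2,v3,v5,v6) ∈ {(F,T,F,F,T); (T,T,F,F,T)} — 2.
  v4=F, v7=T: v2 free; 3 ways for (v1,v3,v5,v6) × 2^1 = 6.
  v4=F, v7=F: v6 free; 3 ways for (v1,v2,v3,v5) × 2^1 = 6.
Total: 2 + 2 + 6 + 6 = 16.

16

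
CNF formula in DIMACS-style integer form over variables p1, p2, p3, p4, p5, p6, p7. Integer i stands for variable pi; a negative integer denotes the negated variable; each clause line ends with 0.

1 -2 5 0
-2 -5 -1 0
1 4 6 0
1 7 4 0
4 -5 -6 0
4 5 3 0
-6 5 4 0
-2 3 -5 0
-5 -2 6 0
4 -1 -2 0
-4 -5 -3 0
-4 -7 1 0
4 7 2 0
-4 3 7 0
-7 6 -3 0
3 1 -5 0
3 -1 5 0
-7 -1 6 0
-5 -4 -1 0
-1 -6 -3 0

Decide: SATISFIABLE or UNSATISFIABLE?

Branch on p1: take p1 = True.
Branch on p2: take p2 = True.
  then p5 is forced to False.
  then p4 is forced to True.
  then p3 is forced to True.
  then p6 is forced to False.
  then p7 is forced to False.
Every clause has at least one true literal under this assignment.
So p1 = True, p2 = True, p3 = True, p4 = True, p5 = False, p6 = False, p7 = False is a satisfying assignment.

SATISFIABLE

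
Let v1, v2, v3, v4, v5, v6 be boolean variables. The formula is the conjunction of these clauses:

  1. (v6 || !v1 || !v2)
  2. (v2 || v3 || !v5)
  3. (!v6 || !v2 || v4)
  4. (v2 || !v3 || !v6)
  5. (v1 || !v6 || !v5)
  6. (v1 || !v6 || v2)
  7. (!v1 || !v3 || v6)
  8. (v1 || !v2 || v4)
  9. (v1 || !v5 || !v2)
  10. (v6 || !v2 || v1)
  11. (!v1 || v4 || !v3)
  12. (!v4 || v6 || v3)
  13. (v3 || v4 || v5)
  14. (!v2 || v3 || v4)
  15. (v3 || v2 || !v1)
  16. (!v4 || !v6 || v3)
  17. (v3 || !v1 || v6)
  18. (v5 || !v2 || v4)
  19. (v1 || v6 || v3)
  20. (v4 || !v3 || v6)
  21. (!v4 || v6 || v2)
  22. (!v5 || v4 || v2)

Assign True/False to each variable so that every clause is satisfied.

Set v1 = False and propagate.
Try v2 = True.
  then v4 is forced to True.
  then v5 is forced to False.
  then v6 is forced to True.
  then v3 is forced to True.
Check each clause:
  1. (v6 || !v2 || !v1) — v6 is true.
  2. (v2 || !v5 || v3) — v2 is true.
  3. (!v2 || v4 || !v6) — v4 is true.
  4. (!v6 || v2 || !v3) — v2 is true.
  5. (!v5 || v1 || !v6) — !v5 is true.
  6. (v1 || v2 || !v6) — v2 is true.
  7. (!v1 || !v3 || v6) — v6 is true.
  8. (v1 || !v2 || v4) — v4 is true.
  9. (v1 || !v5 || !v2) — !v5 is true.
  10. (!v2 || v1 || v6) — v6 is true.
  11. (!v3 || v4 || !v1) — v4 is true.
  12. (v3 || !v4 || v6) — v3 is true.
  13. (v3 || v5 || v4) — v3 is true.
  14. (v3 || v4 || !v2) — v3 is true.
  15. (v3 || v2 || !v1) — v2 is true.
  16. (!v4 || !v6 || v3) — v3 is true.
  17. (v3 || v6 || !v1) — v3 is true.
  18. (v5 || !v2 || v4) — v4 is true.
  19. (v3 || v6 || v1) — v3 is true.
  20. (v6 || v4 || !v3) — v4 is true.
  21. (v2 || !v4 || v6) — v2 is true.
  22. (v4 || v2 || !v5) — v2 is true.

v1=0, v2=1, v3=1, v4=1, v5=0, v6=1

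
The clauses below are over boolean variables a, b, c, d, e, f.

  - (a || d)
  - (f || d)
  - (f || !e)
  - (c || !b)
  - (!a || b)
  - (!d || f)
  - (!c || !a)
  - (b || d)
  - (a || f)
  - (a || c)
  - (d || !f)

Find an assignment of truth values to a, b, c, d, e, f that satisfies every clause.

a = 0  b = 1  c = 1  d = 1  e = 1  f = 1

Try a = False.
  then d is forced to True.
  then f is forced to True.
  then c is forced to True.
b, e are now unconstrained; take b = True, e = True.
Every clause has at least one true literal under this assignment.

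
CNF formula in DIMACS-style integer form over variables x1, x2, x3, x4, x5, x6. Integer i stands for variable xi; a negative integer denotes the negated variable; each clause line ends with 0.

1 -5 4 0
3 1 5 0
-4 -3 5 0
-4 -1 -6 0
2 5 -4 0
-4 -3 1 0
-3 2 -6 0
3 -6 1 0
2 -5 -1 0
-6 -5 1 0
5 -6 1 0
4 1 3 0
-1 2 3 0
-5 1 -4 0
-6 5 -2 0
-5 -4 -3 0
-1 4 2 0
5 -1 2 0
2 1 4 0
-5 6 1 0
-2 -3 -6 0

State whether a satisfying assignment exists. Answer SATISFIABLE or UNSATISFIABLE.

SATISFIABLE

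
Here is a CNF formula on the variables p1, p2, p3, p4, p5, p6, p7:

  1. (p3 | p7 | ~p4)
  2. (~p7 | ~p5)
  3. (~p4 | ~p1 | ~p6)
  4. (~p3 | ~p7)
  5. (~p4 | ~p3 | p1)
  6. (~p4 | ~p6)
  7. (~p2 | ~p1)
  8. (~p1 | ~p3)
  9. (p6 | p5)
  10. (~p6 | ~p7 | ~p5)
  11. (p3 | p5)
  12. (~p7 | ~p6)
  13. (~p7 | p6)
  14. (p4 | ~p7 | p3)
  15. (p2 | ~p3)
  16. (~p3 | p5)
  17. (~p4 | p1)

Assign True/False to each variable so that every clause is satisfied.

Set p1 = False and propagate.
  then p4 is forced to False.
Try p2 = False.
  then p3 is forced to False.
  then p5 is forced to True.
  then p7 is forced to False.
p6 is now unconstrained; take p6 = False.

p1 = F, p2 = F, p3 = F, p4 = F, p5 = T, p6 = F, p7 = F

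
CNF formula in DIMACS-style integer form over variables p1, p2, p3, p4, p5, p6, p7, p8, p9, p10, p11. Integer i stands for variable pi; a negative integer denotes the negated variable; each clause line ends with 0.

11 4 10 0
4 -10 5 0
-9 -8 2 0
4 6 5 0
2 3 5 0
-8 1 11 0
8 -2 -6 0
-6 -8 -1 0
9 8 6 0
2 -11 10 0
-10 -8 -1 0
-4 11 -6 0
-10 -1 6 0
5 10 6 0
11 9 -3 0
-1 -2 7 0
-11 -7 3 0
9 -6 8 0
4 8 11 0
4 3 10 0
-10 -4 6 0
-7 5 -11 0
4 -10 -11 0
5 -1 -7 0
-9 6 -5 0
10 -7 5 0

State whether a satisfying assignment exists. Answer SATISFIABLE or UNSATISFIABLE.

SATISFIABLE

Try p1 = True.
The remaining clauses are satisfied by p2 = False, p3 = True, p4 = True, p5 = False, p6 = True, p7 = False, p8 = False, p9 = True, p10 = True, p11 = True.
So p1=1, p2=0, p3=1, p4=1, p5=0, p6=1, p7=0, p8=0, p9=1, p10=1, p11=1 is a satisfying assignment.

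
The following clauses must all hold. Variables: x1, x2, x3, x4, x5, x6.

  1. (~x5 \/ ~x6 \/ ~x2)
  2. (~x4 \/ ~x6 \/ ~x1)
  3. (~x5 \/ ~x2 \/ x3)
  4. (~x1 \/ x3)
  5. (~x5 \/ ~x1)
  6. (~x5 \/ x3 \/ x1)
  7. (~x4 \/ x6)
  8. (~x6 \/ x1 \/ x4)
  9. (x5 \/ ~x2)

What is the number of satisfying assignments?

Split on x1, then x5.
  x1=T, x5=T: a clause becomes empty — 0.
  x1=T, x5=F: remaining (x2,x3,x4,x6) ∈ {(F,T,F,F); (F,T,F,T)} — 2.
  x1=F, x5=T: remaining (x2,x3,x4,x6) ∈ {(F,T,F,F); (F,T,T,T); (T,T,F,F)} — 3.
  x1=F, x5=F: remaining (x2,x3,x4,x6) ∈ {(F,F,F,F); (F,F,T,T); (F,T,F,F); (F,T,T,T)} — 4.
Total: 0 + 2 + 3 + 4 = 9.

9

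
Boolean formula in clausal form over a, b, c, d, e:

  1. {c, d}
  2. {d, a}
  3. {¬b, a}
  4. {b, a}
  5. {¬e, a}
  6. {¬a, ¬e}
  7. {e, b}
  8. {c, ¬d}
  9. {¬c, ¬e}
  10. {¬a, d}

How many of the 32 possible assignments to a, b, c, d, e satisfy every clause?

1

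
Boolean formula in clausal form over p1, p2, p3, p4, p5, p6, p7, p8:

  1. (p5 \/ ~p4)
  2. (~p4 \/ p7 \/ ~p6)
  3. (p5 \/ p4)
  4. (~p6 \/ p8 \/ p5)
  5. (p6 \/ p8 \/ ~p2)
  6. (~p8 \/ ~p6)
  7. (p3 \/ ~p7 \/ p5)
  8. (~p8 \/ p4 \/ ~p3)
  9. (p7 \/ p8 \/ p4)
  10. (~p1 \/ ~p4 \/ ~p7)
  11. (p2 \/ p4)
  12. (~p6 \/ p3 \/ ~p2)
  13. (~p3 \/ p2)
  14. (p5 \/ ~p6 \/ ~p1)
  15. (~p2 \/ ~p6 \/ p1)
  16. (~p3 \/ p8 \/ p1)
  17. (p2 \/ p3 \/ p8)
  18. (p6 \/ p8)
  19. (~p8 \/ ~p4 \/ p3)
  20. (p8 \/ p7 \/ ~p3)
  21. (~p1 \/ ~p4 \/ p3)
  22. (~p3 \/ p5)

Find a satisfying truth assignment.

Pure literal: p5 appears only positively; assign p5 = True.
Set p1 = True and propagate.
Set p2 = True and propagate.
The remaining clauses are satisfied by p3 = True, p4 = True, p6 = False, p7 = False, p8 = True.

p1=1, p2=1, p3=1, p4=1, p5=1, p6=0, p7=0, p8=1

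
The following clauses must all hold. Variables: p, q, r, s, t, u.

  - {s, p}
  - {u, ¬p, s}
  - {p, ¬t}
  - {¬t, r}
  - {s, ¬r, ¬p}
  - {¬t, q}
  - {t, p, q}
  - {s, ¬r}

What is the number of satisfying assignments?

16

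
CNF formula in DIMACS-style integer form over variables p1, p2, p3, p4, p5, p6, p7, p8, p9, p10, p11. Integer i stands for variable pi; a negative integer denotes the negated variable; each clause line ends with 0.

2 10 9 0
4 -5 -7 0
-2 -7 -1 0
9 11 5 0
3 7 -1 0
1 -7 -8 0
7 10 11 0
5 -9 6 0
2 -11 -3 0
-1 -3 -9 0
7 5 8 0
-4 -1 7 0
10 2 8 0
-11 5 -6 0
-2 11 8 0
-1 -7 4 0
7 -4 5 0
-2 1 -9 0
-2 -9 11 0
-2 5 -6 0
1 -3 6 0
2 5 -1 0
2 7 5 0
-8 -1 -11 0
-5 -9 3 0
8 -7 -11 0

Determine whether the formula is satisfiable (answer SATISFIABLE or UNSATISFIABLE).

p10 occurs only positively in the remaining clauses — set p10 = True.
Branch on p1: take p1 = True.
Set p2 = False and propagate.
  then p5 is forced to True.
Set p3 = True and propagate.
  then p11 is forced to False.
  then p9 is forced to False.
The remaining clauses are satisfied by p4 = True, p6 = True, p7 = True, p8 = True.
Every clause has at least one true literal under this assignment.
So p1=True, p2=False, p3=True, p4=True, p5=True, p6=True, p7=True, p8=True, p9=False, p10=True, p11=False is a satisfying assignment.

SATISFIABLE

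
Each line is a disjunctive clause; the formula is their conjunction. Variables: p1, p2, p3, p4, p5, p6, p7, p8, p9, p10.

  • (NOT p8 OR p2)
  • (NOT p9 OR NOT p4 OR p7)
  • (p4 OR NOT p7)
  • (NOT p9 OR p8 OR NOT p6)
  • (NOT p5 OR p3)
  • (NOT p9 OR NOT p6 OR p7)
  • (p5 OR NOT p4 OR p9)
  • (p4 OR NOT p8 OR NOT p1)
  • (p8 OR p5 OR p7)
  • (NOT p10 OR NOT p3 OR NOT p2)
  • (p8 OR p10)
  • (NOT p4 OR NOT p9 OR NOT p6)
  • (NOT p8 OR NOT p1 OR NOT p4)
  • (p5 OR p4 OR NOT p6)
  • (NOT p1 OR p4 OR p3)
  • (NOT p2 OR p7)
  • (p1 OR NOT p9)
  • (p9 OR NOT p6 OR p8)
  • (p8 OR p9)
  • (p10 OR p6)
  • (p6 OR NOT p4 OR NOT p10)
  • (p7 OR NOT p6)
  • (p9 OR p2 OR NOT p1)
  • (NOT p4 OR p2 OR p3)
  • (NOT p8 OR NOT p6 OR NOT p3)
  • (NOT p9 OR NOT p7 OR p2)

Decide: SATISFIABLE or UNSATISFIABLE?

SATISFIABLE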